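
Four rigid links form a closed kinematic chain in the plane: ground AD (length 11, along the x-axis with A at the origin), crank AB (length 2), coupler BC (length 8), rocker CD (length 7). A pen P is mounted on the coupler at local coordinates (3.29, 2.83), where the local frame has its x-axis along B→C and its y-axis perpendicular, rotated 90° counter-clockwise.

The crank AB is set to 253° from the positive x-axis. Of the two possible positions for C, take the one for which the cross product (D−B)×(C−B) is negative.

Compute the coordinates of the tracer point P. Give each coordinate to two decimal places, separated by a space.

3.62 -0.82

A=(0,0), D=(11.00,0)
B = A + 2.00·(cos253°, sin253°) = (-0.5847, -1.9126)
|BD| = 11.7416
circle(B,8.00) ∩ circle(D,7.00): a=6.5095, h=4.6504
  candidates: C₊=(5.0803,3.7360) cross=54.603; C₋=(6.5954,-5.4405) cross=-54.603
  mode - wants cross < 0 → take C=(6.5954,-5.4405) (cross=-54.603)
ex = (C−B)/|BC| = (0.8975,-0.4410); ey = (0.4410,0.8975)
P = B + 3.29·ex + 2.83·ey = (3.6161,-0.8235)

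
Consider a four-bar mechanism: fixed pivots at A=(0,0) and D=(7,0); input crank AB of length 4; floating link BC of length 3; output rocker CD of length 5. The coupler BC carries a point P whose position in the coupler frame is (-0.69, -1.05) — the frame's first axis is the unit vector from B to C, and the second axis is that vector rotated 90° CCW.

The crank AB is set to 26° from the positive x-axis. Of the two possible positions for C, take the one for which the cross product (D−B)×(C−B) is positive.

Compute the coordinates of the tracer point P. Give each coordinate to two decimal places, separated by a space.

A=(0,0), D=(7.00,0)
B = A + 4.00·(cos26°, sin26°) = (3.5952, 1.7535)
|BD| = 3.8298
circle(B,3.00) ∩ circle(D,5.00): a=-0.1740, h=2.9950
  candidates: C₊=(4.8118,4.4957) cross=11.470; C₋=(2.0693,-0.8295) cross=-11.470
  mode + wants cross > 0 → take C=(4.8118,4.4957) (cross=11.470)
ex = (C−B)/|BC| = (0.4055,0.9141); ey = (-0.9141,0.4055)
P = B + -0.69·ex + -1.05·ey = (4.2751,0.6970)

4.28 0.70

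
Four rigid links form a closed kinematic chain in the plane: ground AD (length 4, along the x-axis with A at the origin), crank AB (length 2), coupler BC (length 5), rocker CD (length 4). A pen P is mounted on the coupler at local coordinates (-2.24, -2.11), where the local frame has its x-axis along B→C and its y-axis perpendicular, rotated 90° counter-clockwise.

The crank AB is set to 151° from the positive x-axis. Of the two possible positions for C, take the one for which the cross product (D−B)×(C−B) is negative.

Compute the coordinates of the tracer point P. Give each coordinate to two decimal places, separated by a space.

-4.79 1.44

A=(0,0), D=(4.00,0)
B = A + 2.00·(cos151°, sin151°) = (-1.7492, 0.9696)
|BD| = 5.8304
circle(B,5.00) ∩ circle(D,4.00): a=3.6870, h=3.3773
  candidates: C₊=(2.4481,3.6867) cross=19.691; C₋=(1.3248,-2.9738) cross=-19.691
  mode - wants cross < 0 → take C=(1.3248,-2.9738) (cross=-19.691)
ex = (C−B)/|BC| = (0.6148,-0.7887); ey = (0.7887,0.6148)
P = B + -2.24·ex + -2.11·ey = (-4.7905,1.4390)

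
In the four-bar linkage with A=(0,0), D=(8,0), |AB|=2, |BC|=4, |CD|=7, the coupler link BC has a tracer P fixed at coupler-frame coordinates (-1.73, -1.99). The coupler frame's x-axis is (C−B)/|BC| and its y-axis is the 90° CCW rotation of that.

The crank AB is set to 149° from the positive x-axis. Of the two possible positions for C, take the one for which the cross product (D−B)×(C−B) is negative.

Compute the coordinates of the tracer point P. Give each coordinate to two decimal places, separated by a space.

A=(0,0), D=(8.00,0)
B = A + 2.00·(cos149°, sin149°) = (-1.7143, 1.0301)
|BD| = 9.7688
circle(B,4.00) ∩ circle(D,7.00): a=3.1953, h=2.4062
  candidates: C₊=(1.7169,3.0859) cross=23.506; C₋=(1.2095,-1.6996) cross=-23.506
  mode - wants cross < 0 → take C=(1.2095,-1.6996) (cross=-23.506)
ex = (C−B)/|BC| = (0.7310,-0.6824); ey = (0.6824,0.7310)
P = B + -1.73·ex + -1.99·ey = (-4.3369,0.7561)

-4.34 0.76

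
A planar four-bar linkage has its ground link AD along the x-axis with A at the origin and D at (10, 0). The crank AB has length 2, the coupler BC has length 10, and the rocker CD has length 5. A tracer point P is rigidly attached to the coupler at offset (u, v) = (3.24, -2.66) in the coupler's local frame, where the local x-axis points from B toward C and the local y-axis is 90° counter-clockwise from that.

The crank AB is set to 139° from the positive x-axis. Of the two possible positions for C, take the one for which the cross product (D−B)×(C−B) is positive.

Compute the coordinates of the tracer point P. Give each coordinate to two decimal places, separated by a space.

2.42 -0.15

A=(0,0), D=(10.00,0)
B = A + 2.00·(cos139°, sin139°) = (-1.5094, 1.3121)
|BD| = 11.5840
circle(B,10.00) ∩ circle(D,5.00): a=9.0292, h=4.2981
  candidates: C₊=(7.9485,4.5598) cross=49.788; C₋=(6.9748,-3.9810) cross=-49.788
  mode + wants cross > 0 → take C=(7.9485,4.5598) (cross=49.788)
ex = (C−B)/|BC| = (0.9458,0.3248); ey = (-0.3248,0.9458)
P = B + 3.24·ex + -2.66·ey = (2.4188,-0.1515)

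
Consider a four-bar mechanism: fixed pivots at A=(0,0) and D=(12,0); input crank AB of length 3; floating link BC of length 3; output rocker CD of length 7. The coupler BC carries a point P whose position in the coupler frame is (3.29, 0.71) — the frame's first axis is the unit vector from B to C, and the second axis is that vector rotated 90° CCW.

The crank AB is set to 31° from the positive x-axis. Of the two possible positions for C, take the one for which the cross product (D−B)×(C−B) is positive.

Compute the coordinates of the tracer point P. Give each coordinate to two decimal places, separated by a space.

A=(0,0), D=(12.00,0)
B = A + 3.00·(cos31°, sin31°) = (2.5715, 1.5451)
|BD| = 9.5543
circle(B,3.00) ∩ circle(D,7.00): a=2.6838, h=1.3406
  candidates: C₊=(5.4368,2.4340) cross=12.808; C₋=(5.0032,-0.2118) cross=-12.808
  mode + wants cross > 0 → take C=(5.4368,2.4340) (cross=12.808)
ex = (C−B)/|BC| = (0.9551,0.2963); ey = (-0.2963,0.9551)
P = B + 3.29·ex + 0.71·ey = (5.5034,3.1980)

5.50 3.20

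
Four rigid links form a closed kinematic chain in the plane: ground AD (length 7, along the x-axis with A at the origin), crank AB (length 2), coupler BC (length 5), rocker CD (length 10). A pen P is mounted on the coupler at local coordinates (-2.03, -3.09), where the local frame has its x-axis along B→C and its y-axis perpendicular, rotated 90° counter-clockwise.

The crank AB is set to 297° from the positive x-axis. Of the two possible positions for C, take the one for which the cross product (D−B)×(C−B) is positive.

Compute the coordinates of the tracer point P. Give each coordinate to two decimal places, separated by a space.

A=(0,0), D=(7.00,0)
B = A + 2.00·(cos297°, sin297°) = (0.9080, -1.7820)
|BD| = 6.3473
circle(B,5.00) ∩ circle(D,10.00): a=-2.7344, h=4.1861
  candidates: C₊=(-2.8917,1.4680) cross=26.570; C₋=(-0.5412,-6.5674) cross=-26.570
  mode + wants cross > 0 → take C=(-2.8917,1.4680) (cross=26.570)
ex = (C−B)/|BC| = (-0.7599,0.6500); ey = (-0.6500,-0.7599)
P = B + -2.03·ex + -3.09·ey = (4.4592,-0.7534)

4.46 -0.75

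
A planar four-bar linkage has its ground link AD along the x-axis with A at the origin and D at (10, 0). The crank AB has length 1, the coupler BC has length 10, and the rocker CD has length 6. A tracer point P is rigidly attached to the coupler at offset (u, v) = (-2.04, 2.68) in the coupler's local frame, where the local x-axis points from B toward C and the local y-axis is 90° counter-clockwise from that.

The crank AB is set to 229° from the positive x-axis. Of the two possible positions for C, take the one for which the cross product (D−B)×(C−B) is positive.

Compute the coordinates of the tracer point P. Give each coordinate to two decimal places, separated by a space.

-3.91 0.13

A=(0,0), D=(10.00,0)
B = A + 1.00·(cos229°, sin229°) = (-0.6561, -0.7547)
|BD| = 10.6828
circle(B,10.00) ∩ circle(D,6.00): a=8.3369, h=5.5224
  candidates: C₊=(7.2698,5.3429) cross=58.994; C₋=(8.0501,-5.6743) cross=-58.994
  mode + wants cross > 0 → take C=(7.2698,5.3429) (cross=58.994)
ex = (C−B)/|BC| = (0.7926,0.6098); ey = (-0.6098,0.7926)
P = B + -2.04·ex + 2.68·ey = (-3.9071,0.1255)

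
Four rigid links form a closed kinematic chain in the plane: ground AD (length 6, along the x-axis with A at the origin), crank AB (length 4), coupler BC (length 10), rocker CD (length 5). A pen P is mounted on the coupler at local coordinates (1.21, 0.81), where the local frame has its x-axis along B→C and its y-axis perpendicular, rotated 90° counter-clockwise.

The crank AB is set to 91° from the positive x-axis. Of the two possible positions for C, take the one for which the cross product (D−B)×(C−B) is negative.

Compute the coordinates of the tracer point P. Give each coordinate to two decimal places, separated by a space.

1.22 3.32

A=(0,0), D=(6.00,0)
B = A + 4.00·(cos91°, sin91°) = (-0.0698, 3.9994)
|BD| = 7.2690
circle(B,10.00) ∩ circle(D,5.00): a=8.7934, h=4.7619
  candidates: C₊=(9.8930,3.1376) cross=34.614; C₋=(4.6529,-4.8151) cross=-34.614
  mode - wants cross < 0 → take C=(4.6529,-4.8151) (cross=-34.614)
ex = (C−B)/|BC| = (0.4723,-0.8815); ey = (0.8815,0.4723)
P = B + 1.21·ex + 0.81·ey = (1.2156,3.3154)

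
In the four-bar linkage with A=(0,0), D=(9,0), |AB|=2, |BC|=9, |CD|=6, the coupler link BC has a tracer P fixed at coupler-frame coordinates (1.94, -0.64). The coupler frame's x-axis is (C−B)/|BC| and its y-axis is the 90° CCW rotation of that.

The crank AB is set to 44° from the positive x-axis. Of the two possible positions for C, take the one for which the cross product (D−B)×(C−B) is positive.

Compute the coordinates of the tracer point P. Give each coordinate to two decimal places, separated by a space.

3.43 1.83

A=(0,0), D=(9.00,0)
B = A + 2.00·(cos44°, sin44°) = (1.4387, 1.3893)
|BD| = 7.6879
circle(B,9.00) ∩ circle(D,6.00): a=6.7706, h=5.9295
  candidates: C₊=(9.1694,5.9976) cross=45.585; C₋=(7.0263,-5.6661) cross=-45.585
  mode + wants cross > 0 → take C=(9.1694,5.9976) (cross=45.585)
ex = (C−B)/|BC| = (0.8590,0.5120); ey = (-0.5120,0.8590)
P = B + 1.94·ex + -0.64·ey = (3.4328,1.8329)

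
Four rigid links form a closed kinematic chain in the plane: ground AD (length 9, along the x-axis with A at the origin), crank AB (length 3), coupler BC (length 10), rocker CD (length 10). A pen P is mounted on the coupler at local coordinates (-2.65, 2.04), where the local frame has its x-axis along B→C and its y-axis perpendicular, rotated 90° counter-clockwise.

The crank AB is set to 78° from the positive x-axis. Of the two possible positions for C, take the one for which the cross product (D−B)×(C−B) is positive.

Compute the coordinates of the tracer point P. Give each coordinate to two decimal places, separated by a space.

-2.70 2.54

A=(0,0), D=(9.00,0)
B = A + 3.00·(cos78°, sin78°) = (0.6237, 2.9344)
|BD| = 8.8754
circle(B,10.00) ∩ circle(D,10.00): a=4.4377, h=8.9614
  candidates: C₊=(7.7747,9.9247) cross=79.536; C₋=(1.8490,-6.9902) cross=-79.536
  mode + wants cross > 0 → take C=(7.7747,9.9247) (cross=79.536)
ex = (C−B)/|BC| = (0.7151,0.6990); ey = (-0.6990,0.7151)
P = B + -2.65·ex + 2.04·ey = (-2.6973,2.5408)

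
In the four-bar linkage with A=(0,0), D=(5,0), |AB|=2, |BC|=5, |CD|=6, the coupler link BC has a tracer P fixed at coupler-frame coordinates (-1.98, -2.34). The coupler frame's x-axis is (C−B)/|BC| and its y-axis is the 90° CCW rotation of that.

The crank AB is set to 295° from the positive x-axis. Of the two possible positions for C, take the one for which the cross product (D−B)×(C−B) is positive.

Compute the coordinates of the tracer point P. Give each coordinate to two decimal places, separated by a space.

A=(0,0), D=(5.00,0)
B = A + 2.00·(cos295°, sin295°) = (0.8452, -1.8126)
|BD| = 4.5329
circle(B,5.00) ∩ circle(D,6.00): a=1.0531, h=4.8878
  candidates: C₊=(-0.1440,3.0885) cross=22.156; C₋=(3.7650,-5.8715) cross=-22.156
  mode + wants cross > 0 → take C=(-0.1440,3.0885) (cross=22.156)
ex = (C−B)/|BC| = (-0.1979,0.9802); ey = (-0.9802,-0.1979)
P = B + -1.98·ex + -2.34·ey = (3.5307,-3.2905)

3.53 -3.29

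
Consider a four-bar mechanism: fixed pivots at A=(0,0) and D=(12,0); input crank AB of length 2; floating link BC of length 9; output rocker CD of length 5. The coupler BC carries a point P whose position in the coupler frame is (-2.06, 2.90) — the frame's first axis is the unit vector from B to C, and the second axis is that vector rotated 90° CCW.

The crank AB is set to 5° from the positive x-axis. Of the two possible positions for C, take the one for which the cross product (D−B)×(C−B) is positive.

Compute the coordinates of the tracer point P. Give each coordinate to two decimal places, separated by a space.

-1.21 1.72

A=(0,0), D=(12.00,0)
B = A + 2.00·(cos5°, sin5°) = (1.9924, 0.1743)
|BD| = 10.0091
circle(B,9.00) ∩ circle(D,5.00): a=7.8020, h=4.4865
  candidates: C₊=(9.8714,4.5243) cross=44.906; C₋=(9.7151,-4.4474) cross=-44.906
  mode + wants cross > 0 → take C=(9.8714,4.5243) (cross=44.906)
ex = (C−B)/|BC| = (0.8754,0.4833); ey = (-0.4833,0.8754)
P = B + -2.06·ex + 2.90·ey = (-1.2127,1.7174)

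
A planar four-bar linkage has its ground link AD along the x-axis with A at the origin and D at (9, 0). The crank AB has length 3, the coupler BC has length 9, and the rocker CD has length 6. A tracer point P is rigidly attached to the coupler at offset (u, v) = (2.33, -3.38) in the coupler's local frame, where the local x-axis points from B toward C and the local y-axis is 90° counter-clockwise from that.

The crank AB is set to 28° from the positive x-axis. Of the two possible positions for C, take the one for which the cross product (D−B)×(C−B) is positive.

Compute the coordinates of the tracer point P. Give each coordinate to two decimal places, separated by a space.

6.33 -0.40

A=(0,0), D=(9.00,0)
B = A + 3.00·(cos28°, sin28°) = (2.6488, 1.4084)
|BD| = 6.5054
circle(B,9.00) ∩ circle(D,6.00): a=6.7114, h=5.9965
  candidates: C₊=(10.4993,5.8097) cross=39.010; C₋=(7.9028,-5.8988) cross=-39.010
  mode + wants cross > 0 → take C=(10.4993,5.8097) (cross=39.010)
ex = (C−B)/|BC| = (0.8723,0.4890); ey = (-0.4890,0.8723)
P = B + 2.33·ex + -3.38·ey = (6.3341,-0.4004)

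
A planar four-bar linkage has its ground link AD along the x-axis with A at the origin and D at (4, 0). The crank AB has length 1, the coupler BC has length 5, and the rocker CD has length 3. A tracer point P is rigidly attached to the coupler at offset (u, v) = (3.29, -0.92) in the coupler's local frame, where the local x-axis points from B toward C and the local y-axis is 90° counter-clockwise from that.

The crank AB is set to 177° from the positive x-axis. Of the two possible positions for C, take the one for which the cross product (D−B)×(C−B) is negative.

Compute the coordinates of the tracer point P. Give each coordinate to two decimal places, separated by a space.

A=(0,0), D=(4.00,0)
B = A + 1.00·(cos177°, sin177°) = (-0.9986, 0.0523)
|BD| = 4.9989
circle(B,5.00) ∩ circle(D,3.00): a=4.0998, h=2.8621
  candidates: C₊=(3.1309,2.8714) cross=14.307; C₋=(3.0710,-2.8525) cross=-14.307
  mode - wants cross < 0 → take C=(3.0710,-2.8525) (cross=-14.307)
ex = (C−B)/|BC| = (0.8139,-0.5810); ey = (0.5810,0.8139)
P = B + 3.29·ex + -0.92·ey = (1.1447,-2.6079)

1.14 -2.61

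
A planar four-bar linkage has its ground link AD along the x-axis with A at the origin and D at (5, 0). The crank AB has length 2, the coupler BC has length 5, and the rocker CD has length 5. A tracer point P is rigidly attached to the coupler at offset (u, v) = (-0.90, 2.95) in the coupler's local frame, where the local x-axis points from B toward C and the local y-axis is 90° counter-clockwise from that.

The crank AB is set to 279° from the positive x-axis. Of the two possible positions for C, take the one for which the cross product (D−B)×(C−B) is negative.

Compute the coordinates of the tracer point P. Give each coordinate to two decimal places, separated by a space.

A=(0,0), D=(5.00,0)
B = A + 2.00·(cos279°, sin279°) = (0.3129, -1.9754)
|BD| = 5.0864
circle(B,5.00) ∩ circle(D,5.00): a=2.5432, h=4.3049
  candidates: C₊=(0.9846,2.9793) cross=21.896; C₋=(4.3283,-4.9547) cross=-21.896
  mode - wants cross < 0 → take C=(4.3283,-4.9547) (cross=-21.896)
ex = (C−B)/|BC| = (0.8031,-0.5959); ey = (0.5959,0.8031)
P = B + -0.90·ex + 2.95·ey = (1.3479,0.9300)

1.35 0.93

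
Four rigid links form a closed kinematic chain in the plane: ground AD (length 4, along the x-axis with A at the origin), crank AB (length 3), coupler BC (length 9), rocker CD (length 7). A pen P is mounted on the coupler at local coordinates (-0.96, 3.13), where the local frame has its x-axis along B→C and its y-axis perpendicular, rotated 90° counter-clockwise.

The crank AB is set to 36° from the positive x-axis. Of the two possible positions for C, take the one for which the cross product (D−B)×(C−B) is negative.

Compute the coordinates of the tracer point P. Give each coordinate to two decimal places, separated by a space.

5.24 3.44

A=(0,0), D=(4.00,0)
B = A + 3.00·(cos36°, sin36°) = (2.4271, 1.7634)
|BD| = 2.3630
circle(B,9.00) ∩ circle(D,7.00): a=7.9526, h=4.2137
  candidates: C₊=(10.8654,-1.3663) cross=9.957; C₋=(4.5764,-6.9762) cross=-9.957
  mode - wants cross < 0 → take C=(4.5764,-6.9762) (cross=-9.957)
ex = (C−B)/|BC| = (0.2388,-0.9711); ey = (0.9711,0.2388)
P = B + -0.96·ex + 3.13·ey = (5.2372,3.4431)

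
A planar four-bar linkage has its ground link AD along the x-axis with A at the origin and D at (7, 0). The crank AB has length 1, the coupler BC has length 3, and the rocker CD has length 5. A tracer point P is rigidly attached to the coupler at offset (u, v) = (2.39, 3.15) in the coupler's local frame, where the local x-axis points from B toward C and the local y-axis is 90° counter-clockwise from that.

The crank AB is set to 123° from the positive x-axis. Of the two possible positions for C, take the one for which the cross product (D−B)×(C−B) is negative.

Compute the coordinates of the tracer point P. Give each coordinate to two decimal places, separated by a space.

3.11 2.35

A=(0,0), D=(7.00,0)
B = A + 1.00·(cos123°, sin123°) = (-0.5446, 0.8387)
|BD| = 7.5911
circle(B,3.00) ∩ circle(D,5.00): a=2.7417, h=1.2178
  candidates: C₊=(2.3148,1.7462) cross=9.245; C₋=(2.0457,-0.6746) cross=-9.245
  mode - wants cross < 0 → take C=(2.0457,-0.6746) (cross=-9.245)
ex = (C−B)/|BC| = (0.8635,-0.5044); ey = (0.5044,0.8635)
P = B + 2.39·ex + 3.15·ey = (3.1080,2.3530)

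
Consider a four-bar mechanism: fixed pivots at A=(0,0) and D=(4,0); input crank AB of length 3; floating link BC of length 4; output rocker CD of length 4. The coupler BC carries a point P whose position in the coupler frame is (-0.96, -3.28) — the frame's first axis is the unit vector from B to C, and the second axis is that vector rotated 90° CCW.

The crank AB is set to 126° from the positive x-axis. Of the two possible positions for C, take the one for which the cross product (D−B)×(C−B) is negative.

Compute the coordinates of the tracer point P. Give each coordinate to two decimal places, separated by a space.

A=(0,0), D=(4.00,0)
B = A + 3.00·(cos126°, sin126°) = (-1.7634, 2.4271)
|BD| = 6.2535
circle(B,4.00) ∩ circle(D,4.00): a=3.1268, h=2.4947
  candidates: C₊=(2.0865,3.5126) cross=15.600; C₋=(0.1501,-1.0856) cross=-15.600
  mode - wants cross < 0 → take C=(0.1501,-1.0856) (cross=-15.600)
ex = (C−B)/|BC| = (0.4784,-0.8782); ey = (0.8782,0.4784)
P = B + -0.96·ex + -3.28·ey = (-5.1029,1.7010)

-5.10 1.70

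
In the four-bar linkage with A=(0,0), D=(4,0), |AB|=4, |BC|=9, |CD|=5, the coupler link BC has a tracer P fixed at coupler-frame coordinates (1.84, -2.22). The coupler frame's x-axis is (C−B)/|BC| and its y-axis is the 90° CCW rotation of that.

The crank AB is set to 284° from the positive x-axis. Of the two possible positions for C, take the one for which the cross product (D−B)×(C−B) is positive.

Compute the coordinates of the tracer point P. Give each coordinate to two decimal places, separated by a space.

A=(0,0), D=(4.00,0)
B = A + 4.00·(cos284°, sin284°) = (0.9677, -3.8812)
|BD| = 4.9253
circle(B,9.00) ∩ circle(D,5.00): a=8.1476, h=3.8232
  candidates: C₊=(2.9711,4.8930) cross=18.830; C₋=(8.9966,0.1854) cross=-18.830
  mode + wants cross > 0 → take C=(2.9711,4.8930) (cross=18.830)
ex = (C−B)/|BC| = (0.2226,0.9749); ey = (-0.9749,0.2226)
P = B + 1.84·ex + -2.22·ey = (3.5416,-2.5815)

3.54 -2.58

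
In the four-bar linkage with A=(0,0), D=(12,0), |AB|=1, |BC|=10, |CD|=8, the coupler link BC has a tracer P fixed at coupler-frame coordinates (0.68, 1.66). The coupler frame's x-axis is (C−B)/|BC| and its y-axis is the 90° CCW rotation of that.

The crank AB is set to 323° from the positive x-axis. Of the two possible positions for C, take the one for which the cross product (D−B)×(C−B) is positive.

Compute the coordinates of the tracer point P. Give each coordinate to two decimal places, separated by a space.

A=(0,0), D=(12.00,0)
B = A + 1.00·(cos323°, sin323°) = (0.7986, -0.6018)
|BD| = 11.2175
circle(B,10.00) ∩ circle(D,8.00): a=7.2134, h=6.9258
  candidates: C₊=(7.6301,6.7010) cross=77.691; C₋=(8.3732,-7.1307) cross=-77.691
  mode + wants cross > 0 → take C=(7.6301,6.7010) (cross=77.691)
ex = (C−B)/|BC| = (0.6831,0.7303); ey = (-0.7303,0.6831)
P = B + 0.68·ex + 1.66·ey = (0.0509,1.0288)

0.05 1.03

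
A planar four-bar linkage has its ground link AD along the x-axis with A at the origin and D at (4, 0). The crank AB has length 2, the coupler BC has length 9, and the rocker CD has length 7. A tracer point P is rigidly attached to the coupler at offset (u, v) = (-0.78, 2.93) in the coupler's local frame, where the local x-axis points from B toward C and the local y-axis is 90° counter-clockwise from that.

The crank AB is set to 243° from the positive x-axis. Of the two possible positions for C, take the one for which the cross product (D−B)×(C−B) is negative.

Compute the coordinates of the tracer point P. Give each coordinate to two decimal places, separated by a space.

-0.07 1.13

A=(0,0), D=(4.00,0)
B = A + 2.00·(cos243°, sin243°) = (-0.9080, -1.7820)
|BD| = 5.2215
circle(B,9.00) ∩ circle(D,7.00): a=5.6750, h=6.9853
  candidates: C₊=(2.0423,6.7207) cross=36.474; C₋=(6.8103,-6.4111) cross=-36.474
  mode - wants cross < 0 → take C=(6.8103,-6.4111) (cross=-36.474)
ex = (C−B)/|BC| = (0.8576,-0.5143); ey = (0.5143,0.8576)
P = B + -0.78·ex + 2.93·ey = (-0.0699,1.1319)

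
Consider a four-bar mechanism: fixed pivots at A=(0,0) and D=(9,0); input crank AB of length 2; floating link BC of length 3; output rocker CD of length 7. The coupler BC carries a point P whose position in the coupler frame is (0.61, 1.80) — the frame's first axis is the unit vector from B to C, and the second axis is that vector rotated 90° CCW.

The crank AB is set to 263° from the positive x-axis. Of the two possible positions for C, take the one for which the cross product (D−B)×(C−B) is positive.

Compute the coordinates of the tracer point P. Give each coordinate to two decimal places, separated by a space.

-0.98 -0.23

A=(0,0), D=(9.00,0)
B = A + 2.00·(cos263°, sin263°) = (-0.2437, -1.9851)
|BD| = 9.4545
circle(B,3.00) ∩ circle(D,7.00): a=2.6118, h=1.4759
  candidates: C₊=(2.0000,0.0063) cross=13.954; C₋=(2.6198,-2.8797) cross=-13.954
  mode + wants cross > 0 → take C=(2.0000,0.0063) (cross=13.954)
ex = (C−B)/|BC| = (0.7479,0.6638); ey = (-0.6638,0.7479)
P = B + 0.61·ex + 1.80·ey = (-0.9823,-0.2339)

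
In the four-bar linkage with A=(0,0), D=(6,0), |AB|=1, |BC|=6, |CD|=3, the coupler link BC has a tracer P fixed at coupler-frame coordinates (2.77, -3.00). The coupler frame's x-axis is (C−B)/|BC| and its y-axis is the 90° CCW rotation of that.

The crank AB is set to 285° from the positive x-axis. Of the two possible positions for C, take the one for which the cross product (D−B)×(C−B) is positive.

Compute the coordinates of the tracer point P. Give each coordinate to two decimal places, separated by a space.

A=(0,0), D=(6.00,0)
B = A + 1.00·(cos285°, sin285°) = (0.2588, -0.9659)
|BD| = 5.8219
circle(B,6.00) ∩ circle(D,3.00): a=5.2298, h=2.9410
  candidates: C₊=(4.9282,2.8020) cross=17.122; C₋=(5.9041,-2.9985) cross=-17.122
  mode + wants cross > 0 → take C=(4.9282,2.8020) (cross=17.122)
ex = (C−B)/|BC| = (0.7782,0.6280); ey = (-0.6280,0.7782)
P = B + 2.77·ex + -3.00·ey = (4.2985,-1.5611)

4.30 -1.56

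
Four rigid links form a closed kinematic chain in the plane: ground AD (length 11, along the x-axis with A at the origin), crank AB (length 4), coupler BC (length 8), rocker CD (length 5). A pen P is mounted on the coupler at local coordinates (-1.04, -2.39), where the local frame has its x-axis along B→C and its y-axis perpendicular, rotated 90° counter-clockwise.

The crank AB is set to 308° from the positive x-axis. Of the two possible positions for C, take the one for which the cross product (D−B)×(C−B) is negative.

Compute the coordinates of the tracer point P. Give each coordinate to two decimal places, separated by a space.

0.91 -5.25

A=(0,0), D=(11.00,0)
B = A + 4.00·(cos308°, sin308°) = (2.4626, -3.1520)
|BD| = 9.1006
circle(B,8.00) ∩ circle(D,5.00): a=6.6930, h=4.3822
  candidates: C₊=(7.2236,3.2770) cross=39.881; C₋=(10.2592,-4.9448) cross=-39.881
  mode - wants cross < 0 → take C=(10.2592,-4.9448) (cross=-39.881)
ex = (C−B)/|BC| = (0.9746,-0.2241); ey = (0.2241,0.9746)
P = B + -1.04·ex + -2.39·ey = (0.9135,-5.2482)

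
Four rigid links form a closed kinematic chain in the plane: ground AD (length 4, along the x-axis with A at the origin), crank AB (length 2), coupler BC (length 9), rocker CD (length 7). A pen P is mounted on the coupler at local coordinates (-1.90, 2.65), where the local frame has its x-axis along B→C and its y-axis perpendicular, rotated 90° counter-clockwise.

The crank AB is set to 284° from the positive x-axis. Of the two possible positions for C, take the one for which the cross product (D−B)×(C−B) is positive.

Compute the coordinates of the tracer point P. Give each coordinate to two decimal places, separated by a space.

-2.52 -3.20

A=(0,0), D=(4.00,0)
B = A + 2.00·(cos284°, sin284°) = (0.4838, -1.9406)
|BD| = 4.0161
circle(B,9.00) ∩ circle(D,7.00): a=5.9920, h=6.7153
  candidates: C₊=(2.4850,6.8341) cross=26.970; C₋=(8.9748,-4.9246) cross=-26.970
  mode + wants cross > 0 → take C=(2.4850,6.8341) (cross=26.970)
ex = (C−B)/|BC| = (0.2224,0.9750); ey = (-0.9750,0.2224)
P = B + -1.90·ex + 2.65·ey = (-2.5223,-3.2038)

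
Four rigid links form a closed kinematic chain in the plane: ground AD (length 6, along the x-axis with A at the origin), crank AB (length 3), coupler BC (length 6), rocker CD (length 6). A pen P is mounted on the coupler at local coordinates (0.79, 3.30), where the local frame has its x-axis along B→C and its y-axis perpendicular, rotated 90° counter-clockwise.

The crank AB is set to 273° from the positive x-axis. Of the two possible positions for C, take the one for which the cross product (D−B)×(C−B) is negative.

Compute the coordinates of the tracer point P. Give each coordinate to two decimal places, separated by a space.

A=(0,0), D=(6.00,0)
B = A + 3.00·(cos273°, sin273°) = (0.1570, -2.9959)
|BD| = 6.5663
circle(B,6.00) ∩ circle(D,6.00): a=3.2831, h=5.0221
  candidates: C₊=(0.7872,2.9709) cross=32.976; C₋=(5.3698,-5.9668) cross=-32.976
  mode - wants cross < 0 → take C=(5.3698,-5.9668) (cross=-32.976)
ex = (C−B)/|BC| = (0.8688,-0.4952); ey = (0.4952,0.8688)
P = B + 0.79·ex + 3.30·ey = (2.4774,-0.5200)

2.48 -0.52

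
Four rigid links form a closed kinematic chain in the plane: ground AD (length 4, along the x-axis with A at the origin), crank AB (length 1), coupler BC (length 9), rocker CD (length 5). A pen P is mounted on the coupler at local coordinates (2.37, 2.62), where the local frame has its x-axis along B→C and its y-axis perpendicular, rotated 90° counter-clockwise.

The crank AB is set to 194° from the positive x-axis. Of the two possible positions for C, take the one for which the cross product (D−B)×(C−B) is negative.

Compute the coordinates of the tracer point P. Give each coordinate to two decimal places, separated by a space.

A=(0,0), D=(4.00,0)
B = A + 1.00·(cos194°, sin194°) = (-0.9703, -0.2419)
|BD| = 4.9762
circle(B,9.00) ∩ circle(D,5.00): a=8.1149, h=3.8921
  candidates: C₊=(6.9458,4.0401) cross=19.368; C₋=(7.3242,-3.7349) cross=-19.368
  mode - wants cross < 0 → take C=(7.3242,-3.7349) (cross=-19.368)
ex = (C−B)/|BC| = (0.9216,-0.3881); ey = (0.3881,0.9216)
P = B + 2.37·ex + 2.62·ey = (2.2308,1.2529)

2.23 1.25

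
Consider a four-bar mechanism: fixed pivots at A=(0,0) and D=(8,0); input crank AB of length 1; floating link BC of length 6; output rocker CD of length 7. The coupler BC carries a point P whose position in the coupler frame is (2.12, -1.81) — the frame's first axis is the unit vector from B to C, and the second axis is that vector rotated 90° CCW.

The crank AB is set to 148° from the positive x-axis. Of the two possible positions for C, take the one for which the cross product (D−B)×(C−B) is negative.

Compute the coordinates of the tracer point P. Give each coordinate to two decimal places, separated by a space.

-1.13 -2.24

A=(0,0), D=(8.00,0)
B = A + 1.00·(cos148°, sin148°) = (-0.8480, 0.5299)
|BD| = 8.8639
circle(B,6.00) ∩ circle(D,7.00): a=3.6986, h=4.7244
  candidates: C₊=(3.1264,5.0248) cross=41.877; C₋=(2.5615,-4.4072) cross=-41.877
  mode - wants cross < 0 → take C=(2.5615,-4.4072) (cross=-41.877)
ex = (C−B)/|BC| = (0.5683,-0.8228); ey = (0.8228,0.5683)
P = B + 2.12·ex + -1.81·ey = (-1.1327,-2.2431)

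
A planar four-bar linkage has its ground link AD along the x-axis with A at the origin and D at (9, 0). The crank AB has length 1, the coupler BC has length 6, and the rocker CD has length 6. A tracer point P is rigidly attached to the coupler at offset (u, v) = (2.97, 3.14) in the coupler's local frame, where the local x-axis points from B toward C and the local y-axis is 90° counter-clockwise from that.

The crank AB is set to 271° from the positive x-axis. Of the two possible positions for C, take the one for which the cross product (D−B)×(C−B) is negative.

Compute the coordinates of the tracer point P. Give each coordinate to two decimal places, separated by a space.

A=(0,0), D=(9.00,0)
B = A + 1.00·(cos271°, sin271°) = (0.0175, -0.9998)
|BD| = 9.0380
circle(B,6.00) ∩ circle(D,6.00): a=4.5190, h=3.9470
  candidates: C₊=(4.0721,3.4228) cross=35.673; C₋=(4.9454,-4.4227) cross=-35.673
  mode - wants cross < 0 → take C=(4.9454,-4.4227) (cross=-35.673)
ex = (C−B)/|BC| = (0.8213,-0.5705); ey = (0.5705,0.8213)
P = B + 2.97·ex + 3.14·ey = (4.2480,-0.1152)

4.25 -0.12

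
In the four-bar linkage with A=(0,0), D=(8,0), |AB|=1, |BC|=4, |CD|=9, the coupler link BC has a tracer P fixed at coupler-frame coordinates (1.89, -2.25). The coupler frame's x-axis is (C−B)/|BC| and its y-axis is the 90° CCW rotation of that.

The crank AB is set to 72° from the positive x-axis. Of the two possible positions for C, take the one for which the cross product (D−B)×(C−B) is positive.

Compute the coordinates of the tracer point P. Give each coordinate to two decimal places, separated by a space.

A=(0,0), D=(8.00,0)
B = A + 1.00·(cos72°, sin72°) = (0.3090, 0.9511)
|BD| = 7.7496
circle(B,4.00) ∩ circle(D,9.00): a=-0.3190, h=3.9873
  candidates: C₊=(0.4818,4.9473) cross=30.900; C₋=(-0.4969,-2.9669) cross=-30.900
  mode + wants cross > 0 → take C=(0.4818,4.9473) (cross=30.900)
ex = (C−B)/|BC| = (0.0432,0.9991); ey = (-0.9991,0.0432)
P = B + 1.89·ex + -2.25·ey = (2.6385,2.7421)

2.64 2.74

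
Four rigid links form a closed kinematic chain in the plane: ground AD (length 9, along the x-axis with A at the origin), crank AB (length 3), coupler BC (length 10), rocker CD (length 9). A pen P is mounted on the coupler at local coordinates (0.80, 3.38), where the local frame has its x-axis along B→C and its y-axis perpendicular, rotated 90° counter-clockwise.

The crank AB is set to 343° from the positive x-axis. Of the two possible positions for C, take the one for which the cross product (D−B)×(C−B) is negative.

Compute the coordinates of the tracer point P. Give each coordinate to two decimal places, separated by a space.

6.08 0.45

A=(0,0), D=(9.00,0)
B = A + 3.00·(cos343°, sin343°) = (2.8689, -0.8771)
|BD| = 6.1935
circle(B,10.00) ∩ circle(D,9.00): a=4.6306, h=8.8633
  candidates: C₊=(6.1977,8.5526) cross=54.895; C₋=(8.7081,-8.9953) cross=-54.895
  mode - wants cross < 0 → take C=(8.7081,-8.9953) (cross=-54.895)
ex = (C−B)/|BC| = (0.5839,-0.8118); ey = (0.8118,0.5839)
P = B + 0.80·ex + 3.38·ey = (6.0800,0.4471)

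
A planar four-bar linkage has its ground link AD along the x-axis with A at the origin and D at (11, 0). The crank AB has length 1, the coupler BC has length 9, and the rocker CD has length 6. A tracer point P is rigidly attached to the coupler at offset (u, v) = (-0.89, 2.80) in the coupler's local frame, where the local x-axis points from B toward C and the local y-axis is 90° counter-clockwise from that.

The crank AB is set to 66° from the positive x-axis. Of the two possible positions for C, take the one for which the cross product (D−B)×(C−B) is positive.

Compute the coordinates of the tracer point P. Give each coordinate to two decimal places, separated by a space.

-1.74 2.92

A=(0,0), D=(11.00,0)
B = A + 1.00·(cos66°, sin66°) = (0.4067, 0.9135)
|BD| = 10.6326
circle(B,9.00) ∩ circle(D,6.00): a=7.4324, h=5.0753
  candidates: C₊=(8.2477,5.3315) cross=53.964; C₋=(7.3756,-4.7816) cross=-53.964
  mode + wants cross > 0 → take C=(8.2477,5.3315) (cross=53.964)
ex = (C−B)/|BC| = (0.8712,0.4909); ey = (-0.4909,0.8712)
P = B + -0.89·ex + 2.80·ey = (-1.7431,2.9161)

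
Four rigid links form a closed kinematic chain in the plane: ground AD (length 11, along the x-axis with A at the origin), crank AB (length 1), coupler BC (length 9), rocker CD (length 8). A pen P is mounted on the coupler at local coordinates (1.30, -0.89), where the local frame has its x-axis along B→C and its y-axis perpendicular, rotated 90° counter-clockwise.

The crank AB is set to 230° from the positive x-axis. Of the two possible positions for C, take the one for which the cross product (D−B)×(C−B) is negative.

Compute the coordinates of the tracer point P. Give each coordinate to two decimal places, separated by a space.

A=(0,0), D=(11.00,0)
B = A + 1.00·(cos230°, sin230°) = (-0.6428, -0.7660)
|BD| = 11.6680
circle(B,9.00) ∩ circle(D,8.00): a=6.5625, h=6.1591
  candidates: C₊=(5.5012,5.8106) cross=71.864; C₋=(6.3099,-6.4810) cross=-71.864
  mode - wants cross < 0 → take C=(6.3099,-6.4810) (cross=-71.864)
ex = (C−B)/|BC| = (0.7725,-0.6350); ey = (0.6350,0.7725)
P = B + 1.30·ex + -0.89·ey = (-0.2037,-2.2791)

-0.20 -2.28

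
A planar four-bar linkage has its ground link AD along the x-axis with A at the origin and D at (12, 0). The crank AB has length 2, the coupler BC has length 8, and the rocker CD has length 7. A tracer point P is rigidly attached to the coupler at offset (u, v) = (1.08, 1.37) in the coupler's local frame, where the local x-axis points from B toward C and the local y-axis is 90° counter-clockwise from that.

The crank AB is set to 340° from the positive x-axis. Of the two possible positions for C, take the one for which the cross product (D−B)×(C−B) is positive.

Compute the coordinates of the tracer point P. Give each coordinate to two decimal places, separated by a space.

1.61 1.04

A=(0,0), D=(12.00,0)
B = A + 2.00·(cos340°, sin340°) = (1.8794, -0.6840)
|BD| = 10.1437
circle(B,8.00) ∩ circle(D,7.00): a=5.8112, h=5.4981
  candidates: C₊=(7.3066,5.1935) cross=55.772; C₋=(8.0482,-5.7778) cross=-55.772
  mode + wants cross > 0 → take C=(7.3066,5.1935) (cross=55.772)
ex = (C−B)/|BC| = (0.6784,0.7347); ey = (-0.7347,0.6784)
P = B + 1.08·ex + 1.37·ey = (1.6055,1.0388)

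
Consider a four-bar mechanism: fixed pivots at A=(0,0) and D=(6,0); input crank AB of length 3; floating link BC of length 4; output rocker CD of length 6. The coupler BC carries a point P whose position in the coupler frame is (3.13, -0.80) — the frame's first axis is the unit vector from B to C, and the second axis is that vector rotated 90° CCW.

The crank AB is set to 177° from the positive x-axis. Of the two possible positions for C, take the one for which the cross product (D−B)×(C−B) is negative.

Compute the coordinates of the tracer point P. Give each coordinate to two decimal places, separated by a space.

-0.81 -2.22

A=(0,0), D=(6.00,0)
B = A + 3.00·(cos177°, sin177°) = (-2.9959, 0.1570)
|BD| = 8.9973
circle(B,4.00) ∩ circle(D,6.00): a=3.3872, h=2.1277
  candidates: C₊=(0.4279,2.2253) cross=19.143; C₋=(0.3536,-2.0295) cross=-19.143
  mode - wants cross < 0 → take C=(0.3536,-2.0295) (cross=-19.143)
ex = (C−B)/|BC| = (0.8374,-0.5466); ey = (0.5466,0.8374)
P = B + 3.13·ex + -0.80·ey = (-0.8122,-2.2238)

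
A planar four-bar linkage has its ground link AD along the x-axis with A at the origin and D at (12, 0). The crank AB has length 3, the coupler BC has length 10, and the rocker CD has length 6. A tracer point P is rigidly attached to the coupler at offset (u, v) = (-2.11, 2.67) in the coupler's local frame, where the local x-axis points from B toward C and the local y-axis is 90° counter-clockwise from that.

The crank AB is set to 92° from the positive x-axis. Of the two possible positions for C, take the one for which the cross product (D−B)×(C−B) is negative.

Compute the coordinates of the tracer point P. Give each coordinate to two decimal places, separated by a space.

A=(0,0), D=(12.00,0)
B = A + 3.00·(cos92°, sin92°) = (-0.1047, 2.9982)
|BD| = 12.4705
circle(B,10.00) ∩ circle(D,6.00): a=8.8013, h=4.7473
  candidates: C₊=(9.5798,5.4902) cross=59.201; C₋=(7.2971,-3.7259) cross=-59.201
  mode - wants cross < 0 → take C=(7.2971,-3.7259) (cross=-59.201)
ex = (C−B)/|BC| = (0.7402,-0.6724); ey = (0.6724,0.7402)
P = B + -2.11·ex + 2.67·ey = (0.1289,6.3932)

0.13 6.39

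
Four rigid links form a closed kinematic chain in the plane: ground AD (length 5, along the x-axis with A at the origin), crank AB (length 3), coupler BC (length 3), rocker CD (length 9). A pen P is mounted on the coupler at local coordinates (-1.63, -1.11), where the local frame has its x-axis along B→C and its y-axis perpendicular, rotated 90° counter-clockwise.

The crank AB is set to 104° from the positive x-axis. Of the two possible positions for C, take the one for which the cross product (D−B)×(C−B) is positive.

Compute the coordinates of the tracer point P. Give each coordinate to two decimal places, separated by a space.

A=(0,0), D=(5.00,0)
B = A + 3.00·(cos104°, sin104°) = (-0.7258, 2.9109)
|BD| = 6.4232
circle(B,3.00) ∩ circle(D,9.00): a=-2.3931, h=1.8092
  candidates: C₊=(-2.0391,5.6081) cross=11.621; C₋=(-3.6789,2.3826) cross=-11.621
  mode + wants cross > 0 → take C=(-2.0391,5.6081) (cross=11.621)
ex = (C−B)/|BC| = (-0.4378,0.8991); ey = (-0.8991,-0.4378)
P = B + -1.63·ex + -1.11·ey = (0.9858,1.9313)

0.99 1.93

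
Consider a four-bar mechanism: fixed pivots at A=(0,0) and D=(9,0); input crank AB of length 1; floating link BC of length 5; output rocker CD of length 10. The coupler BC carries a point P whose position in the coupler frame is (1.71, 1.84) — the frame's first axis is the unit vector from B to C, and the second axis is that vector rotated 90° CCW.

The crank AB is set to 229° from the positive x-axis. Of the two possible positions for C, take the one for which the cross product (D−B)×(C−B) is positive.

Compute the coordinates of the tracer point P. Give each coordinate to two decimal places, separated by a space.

A=(0,0), D=(9.00,0)
B = A + 1.00·(cos229°, sin229°) = (-0.6561, -0.7547)
|BD| = 9.6855
circle(B,5.00) ∩ circle(D,10.00): a=0.9710, h=4.9048
  candidates: C₊=(-0.0702,4.2109) cross=47.506; C₋=(0.6942,-5.5689) cross=-47.506
  mode + wants cross > 0 → take C=(-0.0702,4.2109) (cross=47.506)
ex = (C−B)/|BC| = (0.1172,0.9931); ey = (-0.9931,0.1172)
P = B + 1.71·ex + 1.84·ey = (-2.2830,1.1591)

-2.28 1.16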